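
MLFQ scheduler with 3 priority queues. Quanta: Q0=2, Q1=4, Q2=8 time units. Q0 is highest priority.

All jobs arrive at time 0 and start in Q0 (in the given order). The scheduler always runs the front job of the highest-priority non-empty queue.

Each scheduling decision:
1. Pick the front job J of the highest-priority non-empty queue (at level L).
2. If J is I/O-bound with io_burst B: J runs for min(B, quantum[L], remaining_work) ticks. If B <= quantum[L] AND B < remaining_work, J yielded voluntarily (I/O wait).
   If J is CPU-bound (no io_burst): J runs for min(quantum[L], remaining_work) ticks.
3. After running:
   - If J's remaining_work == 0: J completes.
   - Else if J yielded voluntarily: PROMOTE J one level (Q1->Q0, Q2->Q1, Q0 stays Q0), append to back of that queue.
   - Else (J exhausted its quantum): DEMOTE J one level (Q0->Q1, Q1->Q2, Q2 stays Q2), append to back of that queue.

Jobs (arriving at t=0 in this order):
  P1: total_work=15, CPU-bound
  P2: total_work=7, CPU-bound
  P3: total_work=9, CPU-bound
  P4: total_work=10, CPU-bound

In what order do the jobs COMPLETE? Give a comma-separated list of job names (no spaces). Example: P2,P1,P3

Answer: P2,P3,P4,P1

Derivation:
t=0-2: P1@Q0 runs 2, rem=13, quantum used, demote→Q1. Q0=[P2,P3,P4] Q1=[P1] Q2=[]
t=2-4: P2@Q0 runs 2, rem=5, quantum used, demote→Q1. Q0=[P3,P4] Q1=[P1,P2] Q2=[]
t=4-6: P3@Q0 runs 2, rem=7, quantum used, demote→Q1. Q0=[P4] Q1=[P1,P2,P3] Q2=[]
t=6-8: P4@Q0 runs 2, rem=8, quantum used, demote→Q1. Q0=[] Q1=[P1,P2,P3,P4] Q2=[]
t=8-12: P1@Q1 runs 4, rem=9, quantum used, demote→Q2. Q0=[] Q1=[P2,P3,P4] Q2=[P1]
t=12-16: P2@Q1 runs 4, rem=1, quantum used, demote→Q2. Q0=[] Q1=[P3,P4] Q2=[P1,P2]
t=16-20: P3@Q1 runs 4, rem=3, quantum used, demote→Q2. Q0=[] Q1=[P4] Q2=[P1,P2,P3]
t=20-24: P4@Q1 runs 4, rem=4, quantum used, demote→Q2. Q0=[] Q1=[] Q2=[P1,P2,P3,P4]
t=24-32: P1@Q2 runs 8, rem=1, quantum used, demote→Q2. Q0=[] Q1=[] Q2=[P2,P3,P4,P1]
t=32-33: P2@Q2 runs 1, rem=0, completes. Q0=[] Q1=[] Q2=[P3,P4,P1]
t=33-36: P3@Q2 runs 3, rem=0, completes. Q0=[] Q1=[] Q2=[P4,P1]
t=36-40: P4@Q2 runs 4, rem=0, completes. Q0=[] Q1=[] Q2=[P1]
t=40-41: P1@Q2 runs 1, rem=0, completes. Q0=[] Q1=[] Q2=[]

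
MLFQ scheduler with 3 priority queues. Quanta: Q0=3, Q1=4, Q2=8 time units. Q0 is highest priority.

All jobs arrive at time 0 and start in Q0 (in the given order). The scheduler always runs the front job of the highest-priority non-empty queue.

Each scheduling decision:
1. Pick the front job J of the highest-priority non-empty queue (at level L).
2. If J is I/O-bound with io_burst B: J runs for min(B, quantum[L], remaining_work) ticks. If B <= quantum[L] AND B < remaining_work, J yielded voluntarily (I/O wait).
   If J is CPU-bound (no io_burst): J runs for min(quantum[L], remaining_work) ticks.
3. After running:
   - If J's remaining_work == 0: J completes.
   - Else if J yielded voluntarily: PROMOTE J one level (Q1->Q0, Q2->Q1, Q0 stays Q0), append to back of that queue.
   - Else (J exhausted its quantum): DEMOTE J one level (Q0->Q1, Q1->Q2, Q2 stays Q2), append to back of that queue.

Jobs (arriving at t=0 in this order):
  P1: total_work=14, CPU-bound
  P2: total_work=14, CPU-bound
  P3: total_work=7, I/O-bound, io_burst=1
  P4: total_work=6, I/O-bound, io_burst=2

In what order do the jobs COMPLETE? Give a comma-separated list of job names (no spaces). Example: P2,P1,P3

Answer: P4,P3,P1,P2

Derivation:
t=0-3: P1@Q0 runs 3, rem=11, quantum used, demote→Q1. Q0=[P2,P3,P4] Q1=[P1] Q2=[]
t=3-6: P2@Q0 runs 3, rem=11, quantum used, demote→Q1. Q0=[P3,P4] Q1=[P1,P2] Q2=[]
t=6-7: P3@Q0 runs 1, rem=6, I/O yield, promote→Q0. Q0=[P4,P3] Q1=[P1,P2] Q2=[]
t=7-9: P4@Q0 runs 2, rem=4, I/O yield, promote→Q0. Q0=[P3,P4] Q1=[P1,P2] Q2=[]
t=9-10: P3@Q0 runs 1, rem=5, I/O yield, promote→Q0. Q0=[P4,P3] Q1=[P1,P2] Q2=[]
t=10-12: P4@Q0 runs 2, rem=2, I/O yield, promote→Q0. Q0=[P3,P4] Q1=[P1,P2] Q2=[]
t=12-13: P3@Q0 runs 1, rem=4, I/O yield, promote→Q0. Q0=[P4,P3] Q1=[P1,P2] Q2=[]
t=13-15: P4@Q0 runs 2, rem=0, completes. Q0=[P3] Q1=[P1,P2] Q2=[]
t=15-16: P3@Q0 runs 1, rem=3, I/O yield, promote→Q0. Q0=[P3] Q1=[P1,P2] Q2=[]
t=16-17: P3@Q0 runs 1, rem=2, I/O yield, promote→Q0. Q0=[P3] Q1=[P1,P2] Q2=[]
t=17-18: P3@Q0 runs 1, rem=1, I/O yield, promote→Q0. Q0=[P3] Q1=[P1,P2] Q2=[]
t=18-19: P3@Q0 runs 1, rem=0, completes. Q0=[] Q1=[P1,P2] Q2=[]
t=19-23: P1@Q1 runs 4, rem=7, quantum used, demote→Q2. Q0=[] Q1=[P2] Q2=[P1]
t=23-27: P2@Q1 runs 4, rem=7, quantum used, demote→Q2. Q0=[] Q1=[] Q2=[P1,P2]
t=27-34: P1@Q2 runs 7, rem=0, completes. Q0=[] Q1=[] Q2=[P2]
t=34-41: P2@Q2 runs 7, rem=0, completes. Q0=[] Q1=[] Q2=[]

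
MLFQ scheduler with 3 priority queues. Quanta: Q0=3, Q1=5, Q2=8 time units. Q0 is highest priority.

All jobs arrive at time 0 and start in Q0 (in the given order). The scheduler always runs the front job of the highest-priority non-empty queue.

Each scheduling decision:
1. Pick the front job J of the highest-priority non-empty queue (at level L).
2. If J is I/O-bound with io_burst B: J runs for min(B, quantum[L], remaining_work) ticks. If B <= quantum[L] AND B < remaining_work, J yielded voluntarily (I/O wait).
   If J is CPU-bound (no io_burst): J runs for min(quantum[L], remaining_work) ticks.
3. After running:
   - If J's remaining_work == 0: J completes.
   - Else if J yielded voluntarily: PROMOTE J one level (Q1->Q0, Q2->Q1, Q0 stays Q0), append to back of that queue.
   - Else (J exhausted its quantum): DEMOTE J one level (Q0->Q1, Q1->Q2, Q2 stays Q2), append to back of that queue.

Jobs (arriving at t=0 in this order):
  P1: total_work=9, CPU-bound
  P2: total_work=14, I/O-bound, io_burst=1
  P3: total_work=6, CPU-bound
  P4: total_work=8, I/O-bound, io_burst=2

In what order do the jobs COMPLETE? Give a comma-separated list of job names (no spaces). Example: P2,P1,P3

Answer: P4,P2,P3,P1

Derivation:
t=0-3: P1@Q0 runs 3, rem=6, quantum used, demote→Q1. Q0=[P2,P3,P4] Q1=[P1] Q2=[]
t=3-4: P2@Q0 runs 1, rem=13, I/O yield, promote→Q0. Q0=[P3,P4,P2] Q1=[P1] Q2=[]
t=4-7: P3@Q0 runs 3, rem=3, quantum used, demote→Q1. Q0=[P4,P2] Q1=[P1,P3] Q2=[]
t=7-9: P4@Q0 runs 2, rem=6, I/O yield, promote→Q0. Q0=[P2,P4] Q1=[P1,P3] Q2=[]
t=9-10: P2@Q0 runs 1, rem=12, I/O yield, promote→Q0. Q0=[P4,P2] Q1=[P1,P3] Q2=[]
t=10-12: P4@Q0 runs 2, rem=4, I/O yield, promote→Q0. Q0=[P2,P4] Q1=[P1,P3] Q2=[]
t=12-13: P2@Q0 runs 1, rem=11, I/O yield, promote→Q0. Q0=[P4,P2] Q1=[P1,P3] Q2=[]
t=13-15: P4@Q0 runs 2, rem=2, I/O yield, promote→Q0. Q0=[P2,P4] Q1=[P1,P3] Q2=[]
t=15-16: P2@Q0 runs 1, rem=10, I/O yield, promote→Q0. Q0=[P4,P2] Q1=[P1,P3] Q2=[]
t=16-18: P4@Q0 runs 2, rem=0, completes. Q0=[P2] Q1=[P1,P3] Q2=[]
t=18-19: P2@Q0 runs 1, rem=9, I/O yield, promote→Q0. Q0=[P2] Q1=[P1,P3] Q2=[]
t=19-20: P2@Q0 runs 1, rem=8, I/O yield, promote→Q0. Q0=[P2] Q1=[P1,P3] Q2=[]
t=20-21: P2@Q0 runs 1, rem=7, I/O yield, promote→Q0. Q0=[P2] Q1=[P1,P3] Q2=[]
t=21-22: P2@Q0 runs 1, rem=6, I/O yield, promote→Q0. Q0=[P2] Q1=[P1,P3] Q2=[]
t=22-23: P2@Q0 runs 1, rem=5, I/O yield, promote→Q0. Q0=[P2] Q1=[P1,P3] Q2=[]
t=23-24: P2@Q0 runs 1, rem=4, I/O yield, promote→Q0. Q0=[P2] Q1=[P1,P3] Q2=[]
t=24-25: P2@Q0 runs 1, rem=3, I/O yield, promote→Q0. Q0=[P2] Q1=[P1,P3] Q2=[]
t=25-26: P2@Q0 runs 1, rem=2, I/O yield, promote→Q0. Q0=[P2] Q1=[P1,P3] Q2=[]
t=26-27: P2@Q0 runs 1, rem=1, I/O yield, promote→Q0. Q0=[P2] Q1=[P1,P3] Q2=[]
t=27-28: P2@Q0 runs 1, rem=0, completes. Q0=[] Q1=[P1,P3] Q2=[]
t=28-33: P1@Q1 runs 5, rem=1, quantum used, demote→Q2. Q0=[] Q1=[P3] Q2=[P1]
t=33-36: P3@Q1 runs 3, rem=0, completes. Q0=[] Q1=[] Q2=[P1]
t=36-37: P1@Q2 runs 1, rem=0, completes. Q0=[] Q1=[] Q2=[]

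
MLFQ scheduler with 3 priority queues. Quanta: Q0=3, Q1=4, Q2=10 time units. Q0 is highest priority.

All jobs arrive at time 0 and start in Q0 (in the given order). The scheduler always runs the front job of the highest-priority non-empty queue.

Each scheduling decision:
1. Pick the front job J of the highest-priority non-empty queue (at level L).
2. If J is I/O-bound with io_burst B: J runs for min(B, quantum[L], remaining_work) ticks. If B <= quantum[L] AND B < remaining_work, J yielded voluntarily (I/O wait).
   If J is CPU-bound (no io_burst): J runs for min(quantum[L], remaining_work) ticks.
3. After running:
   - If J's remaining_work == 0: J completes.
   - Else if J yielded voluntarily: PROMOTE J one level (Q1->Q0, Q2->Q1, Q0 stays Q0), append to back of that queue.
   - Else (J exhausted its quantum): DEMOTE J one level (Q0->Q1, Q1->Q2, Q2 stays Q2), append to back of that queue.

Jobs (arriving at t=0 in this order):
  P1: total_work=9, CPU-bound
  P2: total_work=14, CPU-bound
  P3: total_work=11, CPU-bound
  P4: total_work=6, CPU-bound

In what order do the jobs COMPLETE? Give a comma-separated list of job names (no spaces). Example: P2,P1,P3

Answer: P4,P1,P2,P3

Derivation:
t=0-3: P1@Q0 runs 3, rem=6, quantum used, demote→Q1. Q0=[P2,P3,P4] Q1=[P1] Q2=[]
t=3-6: P2@Q0 runs 3, rem=11, quantum used, demote→Q1. Q0=[P3,P4] Q1=[P1,P2] Q2=[]
t=6-9: P3@Q0 runs 3, rem=8, quantum used, demote→Q1. Q0=[P4] Q1=[P1,P2,P3] Q2=[]
t=9-12: P4@Q0 runs 3, rem=3, quantum used, demote→Q1. Q0=[] Q1=[P1,P2,P3,P4] Q2=[]
t=12-16: P1@Q1 runs 4, rem=2, quantum used, demote→Q2. Q0=[] Q1=[P2,P3,P4] Q2=[P1]
t=16-20: P2@Q1 runs 4, rem=7, quantum used, demote→Q2. Q0=[] Q1=[P3,P4] Q2=[P1,P2]
t=20-24: P3@Q1 runs 4, rem=4, quantum used, demote→Q2. Q0=[] Q1=[P4] Q2=[P1,P2,P3]
t=24-27: P4@Q1 runs 3, rem=0, completes. Q0=[] Q1=[] Q2=[P1,P2,P3]
t=27-29: P1@Q2 runs 2, rem=0, completes. Q0=[] Q1=[] Q2=[P2,P3]
t=29-36: P2@Q2 runs 7, rem=0, completes. Q0=[] Q1=[] Q2=[P3]
t=36-40: P3@Q2 runs 4, rem=0, completes. Q0=[] Q1=[] Q2=[]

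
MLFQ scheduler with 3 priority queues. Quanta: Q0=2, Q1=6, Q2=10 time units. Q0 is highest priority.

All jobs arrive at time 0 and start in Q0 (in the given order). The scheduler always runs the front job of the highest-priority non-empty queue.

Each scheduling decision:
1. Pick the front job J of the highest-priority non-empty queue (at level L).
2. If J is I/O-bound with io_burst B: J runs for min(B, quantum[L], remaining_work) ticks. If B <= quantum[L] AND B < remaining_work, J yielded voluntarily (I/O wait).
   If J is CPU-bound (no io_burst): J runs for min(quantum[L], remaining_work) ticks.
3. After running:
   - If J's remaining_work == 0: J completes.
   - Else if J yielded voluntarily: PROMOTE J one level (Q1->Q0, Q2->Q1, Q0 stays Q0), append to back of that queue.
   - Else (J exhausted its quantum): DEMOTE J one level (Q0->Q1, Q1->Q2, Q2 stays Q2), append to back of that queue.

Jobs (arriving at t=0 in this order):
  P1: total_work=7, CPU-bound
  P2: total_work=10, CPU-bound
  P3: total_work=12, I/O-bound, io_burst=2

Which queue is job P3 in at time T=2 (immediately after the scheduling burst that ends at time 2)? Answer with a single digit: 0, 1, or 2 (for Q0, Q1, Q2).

t=0-2: P1@Q0 runs 2, rem=5, quantum used, demote→Q1. Q0=[P2,P3] Q1=[P1] Q2=[]
t=2-4: P2@Q0 runs 2, rem=8, quantum used, demote→Q1. Q0=[P3] Q1=[P1,P2] Q2=[]
t=4-6: P3@Q0 runs 2, rem=10, I/O yield, promote→Q0. Q0=[P3] Q1=[P1,P2] Q2=[]
t=6-8: P3@Q0 runs 2, rem=8, I/O yield, promote→Q0. Q0=[P3] Q1=[P1,P2] Q2=[]
t=8-10: P3@Q0 runs 2, rem=6, I/O yield, promote→Q0. Q0=[P3] Q1=[P1,P2] Q2=[]
t=10-12: P3@Q0 runs 2, rem=4, I/O yield, promote→Q0. Q0=[P3] Q1=[P1,P2] Q2=[]
t=12-14: P3@Q0 runs 2, rem=2, I/O yield, promote→Q0. Q0=[P3] Q1=[P1,P2] Q2=[]
t=14-16: P3@Q0 runs 2, rem=0, completes. Q0=[] Q1=[P1,P2] Q2=[]
t=16-21: P1@Q1 runs 5, rem=0, completes. Q0=[] Q1=[P2] Q2=[]
t=21-27: P2@Q1 runs 6, rem=2, quantum used, demote→Q2. Q0=[] Q1=[] Q2=[P2]
t=27-29: P2@Q2 runs 2, rem=0, completes. Q0=[] Q1=[] Q2=[]

Answer: 0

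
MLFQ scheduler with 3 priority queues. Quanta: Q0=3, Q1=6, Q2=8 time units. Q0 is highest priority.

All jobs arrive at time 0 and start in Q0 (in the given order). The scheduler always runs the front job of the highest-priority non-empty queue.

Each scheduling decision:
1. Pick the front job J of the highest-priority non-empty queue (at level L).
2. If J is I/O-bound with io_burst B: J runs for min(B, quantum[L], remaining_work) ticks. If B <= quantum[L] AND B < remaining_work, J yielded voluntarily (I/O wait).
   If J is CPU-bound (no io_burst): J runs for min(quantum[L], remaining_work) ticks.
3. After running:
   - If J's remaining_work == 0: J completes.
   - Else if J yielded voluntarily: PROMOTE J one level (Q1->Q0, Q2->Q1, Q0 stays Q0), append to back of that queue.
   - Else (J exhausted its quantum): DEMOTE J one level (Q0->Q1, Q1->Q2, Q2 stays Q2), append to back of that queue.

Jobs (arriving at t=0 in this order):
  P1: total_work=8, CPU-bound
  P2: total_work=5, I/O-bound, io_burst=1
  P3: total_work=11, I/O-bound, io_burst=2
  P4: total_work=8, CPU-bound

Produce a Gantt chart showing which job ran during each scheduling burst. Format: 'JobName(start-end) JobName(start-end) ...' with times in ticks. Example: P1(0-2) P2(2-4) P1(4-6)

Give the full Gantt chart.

Answer: P1(0-3) P2(3-4) P3(4-6) P4(6-9) P2(9-10) P3(10-12) P2(12-13) P3(13-15) P2(15-16) P3(16-18) P2(18-19) P3(19-21) P3(21-22) P1(22-27) P4(27-32)

Derivation:
t=0-3: P1@Q0 runs 3, rem=5, quantum used, demote→Q1. Q0=[P2,P3,P4] Q1=[P1] Q2=[]
t=3-4: P2@Q0 runs 1, rem=4, I/O yield, promote→Q0. Q0=[P3,P4,P2] Q1=[P1] Q2=[]
t=4-6: P3@Q0 runs 2, rem=9, I/O yield, promote→Q0. Q0=[P4,P2,P3] Q1=[P1] Q2=[]
t=6-9: P4@Q0 runs 3, rem=5, quantum used, demote→Q1. Q0=[P2,P3] Q1=[P1,P4] Q2=[]
t=9-10: P2@Q0 runs 1, rem=3, I/O yield, promote→Q0. Q0=[P3,P2] Q1=[P1,P4] Q2=[]
t=10-12: P3@Q0 runs 2, rem=7, I/O yield, promote→Q0. Q0=[P2,P3] Q1=[P1,P4] Q2=[]
t=12-13: P2@Q0 runs 1, rem=2, I/O yield, promote→Q0. Q0=[P3,P2] Q1=[P1,P4] Q2=[]
t=13-15: P3@Q0 runs 2, rem=5, I/O yield, promote→Q0. Q0=[P2,P3] Q1=[P1,P4] Q2=[]
t=15-16: P2@Q0 runs 1, rem=1, I/O yield, promote→Q0. Q0=[P3,P2] Q1=[P1,P4] Q2=[]
t=16-18: P3@Q0 runs 2, rem=3, I/O yield, promote→Q0. Q0=[P2,P3] Q1=[P1,P4] Q2=[]
t=18-19: P2@Q0 runs 1, rem=0, completes. Q0=[P3] Q1=[P1,P4] Q2=[]
t=19-21: P3@Q0 runs 2, rem=1, I/O yield, promote→Q0. Q0=[P3] Q1=[P1,P4] Q2=[]
t=21-22: P3@Q0 runs 1, rem=0, completes. Q0=[] Q1=[P1,P4] Q2=[]
t=22-27: P1@Q1 runs 5, rem=0, completes. Q0=[] Q1=[P4] Q2=[]
t=27-32: P4@Q1 runs 5, rem=0, completes. Q0=[] Q1=[] Q2=[]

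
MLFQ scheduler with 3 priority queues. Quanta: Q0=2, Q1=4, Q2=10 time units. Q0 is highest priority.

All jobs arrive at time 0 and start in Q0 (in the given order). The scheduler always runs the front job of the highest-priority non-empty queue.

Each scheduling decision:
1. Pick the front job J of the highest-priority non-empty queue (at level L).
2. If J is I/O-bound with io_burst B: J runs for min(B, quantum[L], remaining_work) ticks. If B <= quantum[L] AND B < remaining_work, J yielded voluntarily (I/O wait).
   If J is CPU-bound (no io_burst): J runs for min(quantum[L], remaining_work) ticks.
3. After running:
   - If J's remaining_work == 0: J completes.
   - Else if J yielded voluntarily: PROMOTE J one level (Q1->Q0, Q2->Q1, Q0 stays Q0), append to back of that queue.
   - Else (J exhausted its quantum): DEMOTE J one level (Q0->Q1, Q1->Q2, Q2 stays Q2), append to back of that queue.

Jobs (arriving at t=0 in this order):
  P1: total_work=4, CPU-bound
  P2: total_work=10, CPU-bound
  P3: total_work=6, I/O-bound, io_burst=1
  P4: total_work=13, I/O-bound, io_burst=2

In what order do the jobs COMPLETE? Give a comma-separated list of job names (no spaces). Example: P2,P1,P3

t=0-2: P1@Q0 runs 2, rem=2, quantum used, demote→Q1. Q0=[P2,P3,P4] Q1=[P1] Q2=[]
t=2-4: P2@Q0 runs 2, rem=8, quantum used, demote→Q1. Q0=[P3,P4] Q1=[P1,P2] Q2=[]
t=4-5: P3@Q0 runs 1, rem=5, I/O yield, promote→Q0. Q0=[P4,P3] Q1=[P1,P2] Q2=[]
t=5-7: P4@Q0 runs 2, rem=11, I/O yield, promote→Q0. Q0=[P3,P4] Q1=[P1,P2] Q2=[]
t=7-8: P3@Q0 runs 1, rem=4, I/O yield, promote→Q0. Q0=[P4,P3] Q1=[P1,P2] Q2=[]
t=8-10: P4@Q0 runs 2, rem=9, I/O yield, promote→Q0. Q0=[P3,P4] Q1=[P1,P2] Q2=[]
t=10-11: P3@Q0 runs 1, rem=3, I/O yield, promote→Q0. Q0=[P4,P3] Q1=[P1,P2] Q2=[]
t=11-13: P4@Q0 runs 2, rem=7, I/O yield, promote→Q0. Q0=[P3,P4] Q1=[P1,P2] Q2=[]
t=13-14: P3@Q0 runs 1, rem=2, I/O yield, promote→Q0. Q0=[P4,P3] Q1=[P1,P2] Q2=[]
t=14-16: P4@Q0 runs 2, rem=5, I/O yield, promote→Q0. Q0=[P3,P4] Q1=[P1,P2] Q2=[]
t=16-17: P3@Q0 runs 1, rem=1, I/O yield, promote→Q0. Q0=[P4,P3] Q1=[P1,P2] Q2=[]
t=17-19: P4@Q0 runs 2, rem=3, I/O yield, promote→Q0. Q0=[P3,P4] Q1=[P1,P2] Q2=[]
t=19-20: P3@Q0 runs 1, rem=0, completes. Q0=[P4] Q1=[P1,P2] Q2=[]
t=20-22: P4@Q0 runs 2, rem=1, I/O yield, promote→Q0. Q0=[P4] Q1=[P1,P2] Q2=[]
t=22-23: P4@Q0 runs 1, rem=0, completes. Q0=[] Q1=[P1,P2] Q2=[]
t=23-25: P1@Q1 runs 2, rem=0, completes. Q0=[] Q1=[P2] Q2=[]
t=25-29: P2@Q1 runs 4, rem=4, quantum used, demote→Q2. Q0=[] Q1=[] Q2=[P2]
t=29-33: P2@Q2 runs 4, rem=0, completes. Q0=[] Q1=[] Q2=[]

Answer: P3,P4,P1,P2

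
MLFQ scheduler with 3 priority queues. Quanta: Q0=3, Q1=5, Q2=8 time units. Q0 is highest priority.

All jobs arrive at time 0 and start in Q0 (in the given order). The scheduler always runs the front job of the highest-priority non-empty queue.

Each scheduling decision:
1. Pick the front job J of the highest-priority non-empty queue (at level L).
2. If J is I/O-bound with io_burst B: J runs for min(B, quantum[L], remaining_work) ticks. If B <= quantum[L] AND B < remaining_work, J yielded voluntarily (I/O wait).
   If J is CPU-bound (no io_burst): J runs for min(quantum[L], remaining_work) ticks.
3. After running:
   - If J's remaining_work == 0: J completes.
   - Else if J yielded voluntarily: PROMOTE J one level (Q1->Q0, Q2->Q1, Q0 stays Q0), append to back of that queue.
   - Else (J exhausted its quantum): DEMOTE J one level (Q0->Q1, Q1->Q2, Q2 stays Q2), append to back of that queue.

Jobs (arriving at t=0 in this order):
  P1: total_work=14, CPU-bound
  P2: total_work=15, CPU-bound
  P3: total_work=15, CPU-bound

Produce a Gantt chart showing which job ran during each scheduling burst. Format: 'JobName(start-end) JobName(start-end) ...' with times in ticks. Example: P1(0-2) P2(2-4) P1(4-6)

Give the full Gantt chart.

t=0-3: P1@Q0 runs 3, rem=11, quantum used, demote→Q1. Q0=[P2,P3] Q1=[P1] Q2=[]
t=3-6: P2@Q0 runs 3, rem=12, quantum used, demote→Q1. Q0=[P3] Q1=[P1,P2] Q2=[]
t=6-9: P3@Q0 runs 3, rem=12, quantum used, demote→Q1. Q0=[] Q1=[P1,P2,P3] Q2=[]
t=9-14: P1@Q1 runs 5, rem=6, quantum used, demote→Q2. Q0=[] Q1=[P2,P3] Q2=[P1]
t=14-19: P2@Q1 runs 5, rem=7, quantum used, demote→Q2. Q0=[] Q1=[P3] Q2=[P1,P2]
t=19-24: P3@Q1 runs 5, rem=7, quantum used, demote→Q2. Q0=[] Q1=[] Q2=[P1,P2,P3]
t=24-30: P1@Q2 runs 6, rem=0, completes. Q0=[] Q1=[] Q2=[P2,P3]
t=30-37: P2@Q2 runs 7, rem=0, completes. Q0=[] Q1=[] Q2=[P3]
t=37-44: P3@Q2 runs 7, rem=0, completes. Q0=[] Q1=[] Q2=[]

Answer: P1(0-3) P2(3-6) P3(6-9) P1(9-14) P2(14-19) P3(19-24) P1(24-30) P2(30-37) P3(37-44)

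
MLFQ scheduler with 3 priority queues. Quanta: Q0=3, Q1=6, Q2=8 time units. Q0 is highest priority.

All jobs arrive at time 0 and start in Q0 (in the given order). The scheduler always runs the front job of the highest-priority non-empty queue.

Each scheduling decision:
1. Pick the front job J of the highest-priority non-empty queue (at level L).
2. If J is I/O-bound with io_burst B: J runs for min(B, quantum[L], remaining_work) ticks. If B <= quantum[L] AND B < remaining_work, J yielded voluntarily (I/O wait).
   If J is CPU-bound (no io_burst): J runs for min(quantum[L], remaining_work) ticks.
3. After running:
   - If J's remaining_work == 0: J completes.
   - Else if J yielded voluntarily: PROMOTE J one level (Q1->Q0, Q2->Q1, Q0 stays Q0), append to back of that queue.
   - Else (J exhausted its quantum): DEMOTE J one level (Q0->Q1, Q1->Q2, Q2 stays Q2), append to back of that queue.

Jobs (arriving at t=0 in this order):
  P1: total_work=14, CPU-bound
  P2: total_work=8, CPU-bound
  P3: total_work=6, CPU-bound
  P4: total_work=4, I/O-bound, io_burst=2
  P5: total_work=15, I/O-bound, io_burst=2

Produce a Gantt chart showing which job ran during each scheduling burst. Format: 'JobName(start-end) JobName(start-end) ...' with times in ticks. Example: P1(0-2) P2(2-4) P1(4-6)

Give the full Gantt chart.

t=0-3: P1@Q0 runs 3, rem=11, quantum used, demote→Q1. Q0=[P2,P3,P4,P5] Q1=[P1] Q2=[]
t=3-6: P2@Q0 runs 3, rem=5, quantum used, demote→Q1. Q0=[P3,P4,P5] Q1=[P1,P2] Q2=[]
t=6-9: P3@Q0 runs 3, rem=3, quantum used, demote→Q1. Q0=[P4,P5] Q1=[P1,P2,P3] Q2=[]
t=9-11: P4@Q0 runs 2, rem=2, I/O yield, promote→Q0. Q0=[P5,P4] Q1=[P1,P2,P3] Q2=[]
t=11-13: P5@Q0 runs 2, rem=13, I/O yield, promote→Q0. Q0=[P4,P5] Q1=[P1,P2,P3] Q2=[]
t=13-15: P4@Q0 runs 2, rem=0, completes. Q0=[P5] Q1=[P1,P2,P3] Q2=[]
t=15-17: P5@Q0 runs 2, rem=11, I/O yield, promote→Q0. Q0=[P5] Q1=[P1,P2,P3] Q2=[]
t=17-19: P5@Q0 runs 2, rem=9, I/O yield, promote→Q0. Q0=[P5] Q1=[P1,P2,P3] Q2=[]
t=19-21: P5@Q0 runs 2, rem=7, I/O yield, promote→Q0. Q0=[P5] Q1=[P1,P2,P3] Q2=[]
t=21-23: P5@Q0 runs 2, rem=5, I/O yield, promote→Q0. Q0=[P5] Q1=[P1,P2,P3] Q2=[]
t=23-25: P5@Q0 runs 2, rem=3, I/O yield, promote→Q0. Q0=[P5] Q1=[P1,P2,P3] Q2=[]
t=25-27: P5@Q0 runs 2, rem=1, I/O yield, promote→Q0. Q0=[P5] Q1=[P1,P2,P3] Q2=[]
t=27-28: P5@Q0 runs 1, rem=0, completes. Q0=[] Q1=[P1,P2,P3] Q2=[]
t=28-34: P1@Q1 runs 6, rem=5, quantum used, demote→Q2. Q0=[] Q1=[P2,P3] Q2=[P1]
t=34-39: P2@Q1 runs 5, rem=0, completes. Q0=[] Q1=[P3] Q2=[P1]
t=39-42: P3@Q1 runs 3, rem=0, completes. Q0=[] Q1=[] Q2=[P1]
t=42-47: P1@Q2 runs 5, rem=0, completes. Q0=[] Q1=[] Q2=[]

Answer: P1(0-3) P2(3-6) P3(6-9) P4(9-11) P5(11-13) P4(13-15) P5(15-17) P5(17-19) P5(19-21) P5(21-23) P5(23-25) P5(25-27) P5(27-28) P1(28-34) P2(34-39) P3(39-42) P1(42-47)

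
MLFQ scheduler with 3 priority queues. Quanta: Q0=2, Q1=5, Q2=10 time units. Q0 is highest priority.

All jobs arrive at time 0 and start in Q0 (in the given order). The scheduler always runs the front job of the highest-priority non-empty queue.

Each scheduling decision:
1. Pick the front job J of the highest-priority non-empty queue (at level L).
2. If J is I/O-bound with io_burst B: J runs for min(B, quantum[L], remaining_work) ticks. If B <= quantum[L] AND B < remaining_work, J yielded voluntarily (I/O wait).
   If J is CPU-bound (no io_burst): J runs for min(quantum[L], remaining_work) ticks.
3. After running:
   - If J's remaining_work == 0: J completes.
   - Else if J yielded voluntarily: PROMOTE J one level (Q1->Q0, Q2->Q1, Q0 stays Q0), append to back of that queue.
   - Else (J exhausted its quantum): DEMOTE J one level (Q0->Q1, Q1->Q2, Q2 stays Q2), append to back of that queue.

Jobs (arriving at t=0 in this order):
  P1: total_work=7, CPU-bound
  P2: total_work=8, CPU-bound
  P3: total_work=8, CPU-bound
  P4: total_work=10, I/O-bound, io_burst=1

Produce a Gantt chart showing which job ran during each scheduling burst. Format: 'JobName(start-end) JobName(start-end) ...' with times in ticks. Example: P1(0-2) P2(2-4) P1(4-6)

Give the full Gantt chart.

t=0-2: P1@Q0 runs 2, rem=5, quantum used, demote→Q1. Q0=[P2,P3,P4] Q1=[P1] Q2=[]
t=2-4: P2@Q0 runs 2, rem=6, quantum used, demote→Q1. Q0=[P3,P4] Q1=[P1,P2] Q2=[]
t=4-6: P3@Q0 runs 2, rem=6, quantum used, demote→Q1. Q0=[P4] Q1=[P1,P2,P3] Q2=[]
t=6-7: P4@Q0 runs 1, rem=9, I/O yield, promote→Q0. Q0=[P4] Q1=[P1,P2,P3] Q2=[]
t=7-8: P4@Q0 runs 1, rem=8, I/O yield, promote→Q0. Q0=[P4] Q1=[P1,P2,P3] Q2=[]
t=8-9: P4@Q0 runs 1, rem=7, I/O yield, promote→Q0. Q0=[P4] Q1=[P1,P2,P3] Q2=[]
t=9-10: P4@Q0 runs 1, rem=6, I/O yield, promote→Q0. Q0=[P4] Q1=[P1,P2,P3] Q2=[]
t=10-11: P4@Q0 runs 1, rem=5, I/O yield, promote→Q0. Q0=[P4] Q1=[P1,P2,P3] Q2=[]
t=11-12: P4@Q0 runs 1, rem=4, I/O yield, promote→Q0. Q0=[P4] Q1=[P1,P2,P3] Q2=[]
t=12-13: P4@Q0 runs 1, rem=3, I/O yield, promote→Q0. Q0=[P4] Q1=[P1,P2,P3] Q2=[]
t=13-14: P4@Q0 runs 1, rem=2, I/O yield, promote→Q0. Q0=[P4] Q1=[P1,P2,P3] Q2=[]
t=14-15: P4@Q0 runs 1, rem=1, I/O yield, promote→Q0. Q0=[P4] Q1=[P1,P2,P3] Q2=[]
t=15-16: P4@Q0 runs 1, rem=0, completes. Q0=[] Q1=[P1,P2,P3] Q2=[]
t=16-21: P1@Q1 runs 5, rem=0, completes. Q0=[] Q1=[P2,P3] Q2=[]
t=21-26: P2@Q1 runs 5, rem=1, quantum used, demote→Q2. Q0=[] Q1=[P3] Q2=[P2]
t=26-31: P3@Q1 runs 5, rem=1, quantum used, demote→Q2. Q0=[] Q1=[] Q2=[P2,P3]
t=31-32: P2@Q2 runs 1, rem=0, completes. Q0=[] Q1=[] Q2=[P3]
t=32-33: P3@Q2 runs 1, rem=0, completes. Q0=[] Q1=[] Q2=[]

Answer: P1(0-2) P2(2-4) P3(4-6) P4(6-7) P4(7-8) P4(8-9) P4(9-10) P4(10-11) P4(11-12) P4(12-13) P4(13-14) P4(14-15) P4(15-16) P1(16-21) P2(21-26) P3(26-31) P2(31-32) P3(32-33)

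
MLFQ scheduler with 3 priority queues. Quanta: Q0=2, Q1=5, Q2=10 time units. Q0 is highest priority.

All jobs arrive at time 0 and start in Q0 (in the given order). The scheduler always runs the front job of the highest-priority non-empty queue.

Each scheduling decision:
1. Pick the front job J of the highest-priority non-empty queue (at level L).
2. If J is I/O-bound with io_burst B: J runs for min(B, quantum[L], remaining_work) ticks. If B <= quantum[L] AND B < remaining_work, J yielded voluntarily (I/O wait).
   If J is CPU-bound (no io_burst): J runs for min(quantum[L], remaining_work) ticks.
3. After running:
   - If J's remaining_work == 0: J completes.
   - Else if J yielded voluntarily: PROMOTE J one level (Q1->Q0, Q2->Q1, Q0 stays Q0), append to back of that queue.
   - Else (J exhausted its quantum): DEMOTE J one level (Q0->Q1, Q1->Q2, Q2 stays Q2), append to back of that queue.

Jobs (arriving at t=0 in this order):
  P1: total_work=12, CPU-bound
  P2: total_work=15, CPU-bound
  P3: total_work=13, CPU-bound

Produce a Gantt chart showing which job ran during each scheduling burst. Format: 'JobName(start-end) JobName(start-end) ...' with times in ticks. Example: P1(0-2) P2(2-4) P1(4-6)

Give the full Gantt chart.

Answer: P1(0-2) P2(2-4) P3(4-6) P1(6-11) P2(11-16) P3(16-21) P1(21-26) P2(26-34) P3(34-40)

Derivation:
t=0-2: P1@Q0 runs 2, rem=10, quantum used, demote→Q1. Q0=[P2,P3] Q1=[P1] Q2=[]
t=2-4: P2@Q0 runs 2, rem=13, quantum used, demote→Q1. Q0=[P3] Q1=[P1,P2] Q2=[]
t=4-6: P3@Q0 runs 2, rem=11, quantum used, demote→Q1. Q0=[] Q1=[P1,P2,P3] Q2=[]
t=6-11: P1@Q1 runs 5, rem=5, quantum used, demote→Q2. Q0=[] Q1=[P2,P3] Q2=[P1]
t=11-16: P2@Q1 runs 5, rem=8, quantum used, demote→Q2. Q0=[] Q1=[P3] Q2=[P1,P2]
t=16-21: P3@Q1 runs 5, rem=6, quantum used, demote→Q2. Q0=[] Q1=[] Q2=[P1,P2,P3]
t=21-26: P1@Q2 runs 5, rem=0, completes. Q0=[] Q1=[] Q2=[P2,P3]
t=26-34: P2@Q2 runs 8, rem=0, completes. Q0=[] Q1=[] Q2=[P3]
t=34-40: P3@Q2 runs 6, rem=0, completes. Q0=[] Q1=[] Q2=[]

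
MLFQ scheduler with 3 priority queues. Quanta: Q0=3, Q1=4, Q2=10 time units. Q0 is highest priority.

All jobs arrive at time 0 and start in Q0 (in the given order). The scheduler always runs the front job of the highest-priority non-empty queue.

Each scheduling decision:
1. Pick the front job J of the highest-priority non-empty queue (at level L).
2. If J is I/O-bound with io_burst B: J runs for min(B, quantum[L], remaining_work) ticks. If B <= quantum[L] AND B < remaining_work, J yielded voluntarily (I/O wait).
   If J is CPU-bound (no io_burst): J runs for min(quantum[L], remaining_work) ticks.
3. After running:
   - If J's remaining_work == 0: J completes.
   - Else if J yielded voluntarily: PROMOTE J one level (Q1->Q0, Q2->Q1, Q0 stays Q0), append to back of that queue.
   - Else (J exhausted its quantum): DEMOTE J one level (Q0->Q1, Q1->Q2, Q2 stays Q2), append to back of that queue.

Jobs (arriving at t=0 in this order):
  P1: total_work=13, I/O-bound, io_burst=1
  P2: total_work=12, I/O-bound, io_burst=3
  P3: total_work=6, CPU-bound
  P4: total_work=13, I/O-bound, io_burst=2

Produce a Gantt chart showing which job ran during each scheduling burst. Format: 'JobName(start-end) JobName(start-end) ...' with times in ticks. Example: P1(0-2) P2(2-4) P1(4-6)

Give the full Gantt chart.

t=0-1: P1@Q0 runs 1, rem=12, I/O yield, promote→Q0. Q0=[P2,P3,P4,P1] Q1=[] Q2=[]
t=1-4: P2@Q0 runs 3, rem=9, I/O yield, promote→Q0. Q0=[P3,P4,P1,P2] Q1=[] Q2=[]
t=4-7: P3@Q0 runs 3, rem=3, quantum used, demote→Q1. Q0=[P4,P1,P2] Q1=[P3] Q2=[]
t=7-9: P4@Q0 runs 2, rem=11, I/O yield, promote→Q0. Q0=[P1,P2,P4] Q1=[P3] Q2=[]
t=9-10: P1@Q0 runs 1, rem=11, I/O yield, promote→Q0. Q0=[P2,P4,P1] Q1=[P3] Q2=[]
t=10-13: P2@Q0 runs 3, rem=6, I/O yield, promote→Q0. Q0=[P4,P1,P2] Q1=[P3] Q2=[]
t=13-15: P4@Q0 runs 2, rem=9, I/O yield, promote→Q0. Q0=[P1,P2,P4] Q1=[P3] Q2=[]
t=15-16: P1@Q0 runs 1, rem=10, I/O yield, promote→Q0. Q0=[P2,P4,P1] Q1=[P3] Q2=[]
t=16-19: P2@Q0 runs 3, rem=3, I/O yield, promote→Q0. Q0=[P4,P1,P2] Q1=[P3] Q2=[]
t=19-21: P4@Q0 runs 2, rem=7, I/O yield, promote→Q0. Q0=[P1,P2,P4] Q1=[P3] Q2=[]
t=21-22: P1@Q0 runs 1, rem=9, I/O yield, promote→Q0. Q0=[P2,P4,P1] Q1=[P3] Q2=[]
t=22-25: P2@Q0 runs 3, rem=0, completes. Q0=[P4,P1] Q1=[P3] Q2=[]
t=25-27: P4@Q0 runs 2, rem=5, I/O yield, promote→Q0. Q0=[P1,P4] Q1=[P3] Q2=[]
t=27-28: P1@Q0 runs 1, rem=8, I/O yield, promote→Q0. Q0=[P4,P1] Q1=[P3] Q2=[]
t=28-30: P4@Q0 runs 2, rem=3, I/O yield, promote→Q0. Q0=[P1,P4] Q1=[P3] Q2=[]
t=30-31: P1@Q0 runs 1, rem=7, I/O yield, promote→Q0. Q0=[P4,P1] Q1=[P3] Q2=[]
t=31-33: P4@Q0 runs 2, rem=1, I/O yield, promote→Q0. Q0=[P1,P4] Q1=[P3] Q2=[]
t=33-34: P1@Q0 runs 1, rem=6, I/O yield, promote→Q0. Q0=[P4,P1] Q1=[P3] Q2=[]
t=34-35: P4@Q0 runs 1, rem=0, completes. Q0=[P1] Q1=[P3] Q2=[]
t=35-36: P1@Q0 runs 1, rem=5, I/O yield, promote→Q0. Q0=[P1] Q1=[P3] Q2=[]
t=36-37: P1@Q0 runs 1, rem=4, I/O yield, promote→Q0. Q0=[P1] Q1=[P3] Q2=[]
t=37-38: P1@Q0 runs 1, rem=3, I/O yield, promote→Q0. Q0=[P1] Q1=[P3] Q2=[]
t=38-39: P1@Q0 runs 1, rem=2, I/O yield, promote→Q0. Q0=[P1] Q1=[P3] Q2=[]
t=39-40: P1@Q0 runs 1, rem=1, I/O yield, promote→Q0. Q0=[P1] Q1=[P3] Q2=[]
t=40-41: P1@Q0 runs 1, rem=0, completes. Q0=[] Q1=[P3] Q2=[]
t=41-44: P3@Q1 runs 3, rem=0, completes. Q0=[] Q1=[] Q2=[]

Answer: P1(0-1) P2(1-4) P3(4-7) P4(7-9) P1(9-10) P2(10-13) P4(13-15) P1(15-16) P2(16-19) P4(19-21) P1(21-22) P2(22-25) P4(25-27) P1(27-28) P4(28-30) P1(30-31) P4(31-33) P1(33-34) P4(34-35) P1(35-36) P1(36-37) P1(37-38) P1(38-39) P1(39-40) P1(40-41) P3(41-44)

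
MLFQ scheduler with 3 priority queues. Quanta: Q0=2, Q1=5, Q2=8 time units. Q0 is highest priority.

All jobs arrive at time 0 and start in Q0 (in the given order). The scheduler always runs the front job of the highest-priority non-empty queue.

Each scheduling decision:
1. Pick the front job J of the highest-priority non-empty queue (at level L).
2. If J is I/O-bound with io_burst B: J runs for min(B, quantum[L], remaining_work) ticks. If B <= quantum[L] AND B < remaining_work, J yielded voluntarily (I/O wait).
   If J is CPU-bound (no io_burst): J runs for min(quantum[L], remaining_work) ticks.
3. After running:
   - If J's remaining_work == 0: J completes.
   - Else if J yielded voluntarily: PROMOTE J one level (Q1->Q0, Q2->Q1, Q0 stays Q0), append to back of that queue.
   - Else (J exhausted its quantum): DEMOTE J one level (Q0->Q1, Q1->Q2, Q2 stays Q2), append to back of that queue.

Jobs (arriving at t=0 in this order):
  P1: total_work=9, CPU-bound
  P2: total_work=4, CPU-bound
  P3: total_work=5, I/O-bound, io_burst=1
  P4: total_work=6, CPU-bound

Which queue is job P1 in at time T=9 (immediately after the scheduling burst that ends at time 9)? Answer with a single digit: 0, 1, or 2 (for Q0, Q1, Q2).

Answer: 1

Derivation:
t=0-2: P1@Q0 runs 2, rem=7, quantum used, demote→Q1. Q0=[P2,P3,P4] Q1=[P1] Q2=[]
t=2-4: P2@Q0 runs 2, rem=2, quantum used, demote→Q1. Q0=[P3,P4] Q1=[P1,P2] Q2=[]
t=4-5: P3@Q0 runs 1, rem=4, I/O yield, promote→Q0. Q0=[P4,P3] Q1=[P1,P2] Q2=[]
t=5-7: P4@Q0 runs 2, rem=4, quantum used, demote→Q1. Q0=[P3] Q1=[P1,P2,P4] Q2=[]
t=7-8: P3@Q0 runs 1, rem=3, I/O yield, promote→Q0. Q0=[P3] Q1=[P1,P2,P4] Q2=[]
t=8-9: P3@Q0 runs 1, rem=2, I/O yield, promote→Q0. Q0=[P3] Q1=[P1,P2,P4] Q2=[]
t=9-10: P3@Q0 runs 1, rem=1, I/O yield, promote→Q0. Q0=[P3] Q1=[P1,P2,P4] Q2=[]
t=10-11: P3@Q0 runs 1, rem=0, completes. Q0=[] Q1=[P1,P2,P4] Q2=[]
t=11-16: P1@Q1 runs 5, rem=2, quantum used, demote→Q2. Q0=[] Q1=[P2,P4] Q2=[P1]
t=16-18: P2@Q1 runs 2, rem=0, completes. Q0=[] Q1=[P4] Q2=[P1]
t=18-22: P4@Q1 runs 4, rem=0, completes. Q0=[] Q1=[] Q2=[P1]
t=22-24: P1@Q2 runs 2, rem=0, completes. Q0=[] Q1=[] Q2=[]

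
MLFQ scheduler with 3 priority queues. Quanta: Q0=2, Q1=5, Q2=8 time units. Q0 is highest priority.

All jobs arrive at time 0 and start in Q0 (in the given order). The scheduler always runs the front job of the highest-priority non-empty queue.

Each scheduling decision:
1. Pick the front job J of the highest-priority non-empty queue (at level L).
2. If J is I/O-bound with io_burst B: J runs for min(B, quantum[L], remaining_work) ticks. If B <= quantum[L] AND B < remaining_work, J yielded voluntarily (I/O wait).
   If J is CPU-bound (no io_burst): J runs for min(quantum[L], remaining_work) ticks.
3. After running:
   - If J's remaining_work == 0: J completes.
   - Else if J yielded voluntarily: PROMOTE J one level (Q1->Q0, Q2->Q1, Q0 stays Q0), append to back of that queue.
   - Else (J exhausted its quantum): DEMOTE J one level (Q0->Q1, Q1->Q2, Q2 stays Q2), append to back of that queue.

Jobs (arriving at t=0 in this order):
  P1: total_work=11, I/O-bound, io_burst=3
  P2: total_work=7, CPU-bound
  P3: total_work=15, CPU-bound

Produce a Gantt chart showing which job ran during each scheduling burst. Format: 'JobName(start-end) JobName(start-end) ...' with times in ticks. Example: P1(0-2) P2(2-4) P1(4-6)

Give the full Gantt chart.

t=0-2: P1@Q0 runs 2, rem=9, quantum used, demote→Q1. Q0=[P2,P3] Q1=[P1] Q2=[]
t=2-4: P2@Q0 runs 2, rem=5, quantum used, demote→Q1. Q0=[P3] Q1=[P1,P2] Q2=[]
t=4-6: P3@Q0 runs 2, rem=13, quantum used, demote→Q1. Q0=[] Q1=[P1,P2,P3] Q2=[]
t=6-9: P1@Q1 runs 3, rem=6, I/O yield, promote→Q0. Q0=[P1] Q1=[P2,P3] Q2=[]
t=9-11: P1@Q0 runs 2, rem=4, quantum used, demote→Q1. Q0=[] Q1=[P2,P3,P1] Q2=[]
t=11-16: P2@Q1 runs 5, rem=0, completes. Q0=[] Q1=[P3,P1] Q2=[]
t=16-21: P3@Q1 runs 5, rem=8, quantum used, demote→Q2. Q0=[] Q1=[P1] Q2=[P3]
t=21-24: P1@Q1 runs 3, rem=1, I/O yield, promote→Q0. Q0=[P1] Q1=[] Q2=[P3]
t=24-25: P1@Q0 runs 1, rem=0, completes. Q0=[] Q1=[] Q2=[P3]
t=25-33: P3@Q2 runs 8, rem=0, completes. Q0=[] Q1=[] Q2=[]

Answer: P1(0-2) P2(2-4) P3(4-6) P1(6-9) P1(9-11) P2(11-16) P3(16-21) P1(21-24) P1(24-25) P3(25-33)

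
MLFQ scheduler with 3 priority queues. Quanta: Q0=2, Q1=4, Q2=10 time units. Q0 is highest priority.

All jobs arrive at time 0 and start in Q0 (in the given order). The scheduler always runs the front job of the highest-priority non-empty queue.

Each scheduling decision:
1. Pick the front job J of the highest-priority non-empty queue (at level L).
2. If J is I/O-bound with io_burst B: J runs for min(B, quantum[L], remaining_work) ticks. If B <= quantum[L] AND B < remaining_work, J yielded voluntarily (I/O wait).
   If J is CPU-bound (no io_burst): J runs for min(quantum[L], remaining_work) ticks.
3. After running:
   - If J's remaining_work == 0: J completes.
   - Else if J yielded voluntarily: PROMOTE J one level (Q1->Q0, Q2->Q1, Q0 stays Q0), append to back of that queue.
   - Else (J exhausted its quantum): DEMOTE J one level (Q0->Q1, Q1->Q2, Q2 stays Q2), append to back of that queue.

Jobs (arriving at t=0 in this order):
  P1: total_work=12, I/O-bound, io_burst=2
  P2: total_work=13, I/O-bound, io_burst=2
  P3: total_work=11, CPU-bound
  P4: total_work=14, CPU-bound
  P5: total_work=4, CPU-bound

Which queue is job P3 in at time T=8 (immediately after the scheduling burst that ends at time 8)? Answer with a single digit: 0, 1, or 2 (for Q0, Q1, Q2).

t=0-2: P1@Q0 runs 2, rem=10, I/O yield, promote→Q0. Q0=[P2,P3,P4,P5,P1] Q1=[] Q2=[]
t=2-4: P2@Q0 runs 2, rem=11, I/O yield, promote→Q0. Q0=[P3,P4,P5,P1,P2] Q1=[] Q2=[]
t=4-6: P3@Q0 runs 2, rem=9, quantum used, demote→Q1. Q0=[P4,P5,P1,P2] Q1=[P3] Q2=[]
t=6-8: P4@Q0 runs 2, rem=12, quantum used, demote→Q1. Q0=[P5,P1,P2] Q1=[P3,P4] Q2=[]
t=8-10: P5@Q0 runs 2, rem=2, quantum used, demote→Q1. Q0=[P1,P2] Q1=[P3,P4,P5] Q2=[]
t=10-12: P1@Q0 runs 2, rem=8, I/O yield, promote→Q0. Q0=[P2,P1] Q1=[P3,P4,P5] Q2=[]
t=12-14: P2@Q0 runs 2, rem=9, I/O yield, promote→Q0. Q0=[P1,P2] Q1=[P3,P4,P5] Q2=[]
t=14-16: P1@Q0 runs 2, rem=6, I/O yield, promote→Q0. Q0=[P2,P1] Q1=[P3,P4,P5] Q2=[]
t=16-18: P2@Q0 runs 2, rem=7, I/O yield, promote→Q0. Q0=[P1,P2] Q1=[P3,P4,P5] Q2=[]
t=18-20: P1@Q0 runs 2, rem=4, I/O yield, promote→Q0. Q0=[P2,P1] Q1=[P3,P4,P5] Q2=[]
t=20-22: P2@Q0 runs 2, rem=5, I/O yield, promote→Q0. Q0=[P1,P2] Q1=[P3,P4,P5] Q2=[]
t=22-24: P1@Q0 runs 2, rem=2, I/O yield, promote→Q0. Q0=[P2,P1] Q1=[P3,P4,P5] Q2=[]
t=24-26: P2@Q0 runs 2, rem=3, I/O yield, promote→Q0. Q0=[P1,P2] Q1=[P3,P4,P5] Q2=[]
t=26-28: P1@Q0 runs 2, rem=0, completes. Q0=[P2] Q1=[P3,P4,P5] Q2=[]
t=28-30: P2@Q0 runs 2, rem=1, I/O yield, promote→Q0. Q0=[P2] Q1=[P3,P4,P5] Q2=[]
t=30-31: P2@Q0 runs 1, rem=0, completes. Q0=[] Q1=[P3,P4,P5] Q2=[]
t=31-35: P3@Q1 runs 4, rem=5, quantum used, demote→Q2. Q0=[] Q1=[P4,P5] Q2=[P3]
t=35-39: P4@Q1 runs 4, rem=8, quantum used, demote→Q2. Q0=[] Q1=[P5] Q2=[P3,P4]
t=39-41: P5@Q1 runs 2, rem=0, completes. Q0=[] Q1=[] Q2=[P3,P4]
t=41-46: P3@Q2 runs 5, rem=0, completes. Q0=[] Q1=[] Q2=[P4]
t=46-54: P4@Q2 runs 8, rem=0, completes. Q0=[] Q1=[] Q2=[]

Answer: 1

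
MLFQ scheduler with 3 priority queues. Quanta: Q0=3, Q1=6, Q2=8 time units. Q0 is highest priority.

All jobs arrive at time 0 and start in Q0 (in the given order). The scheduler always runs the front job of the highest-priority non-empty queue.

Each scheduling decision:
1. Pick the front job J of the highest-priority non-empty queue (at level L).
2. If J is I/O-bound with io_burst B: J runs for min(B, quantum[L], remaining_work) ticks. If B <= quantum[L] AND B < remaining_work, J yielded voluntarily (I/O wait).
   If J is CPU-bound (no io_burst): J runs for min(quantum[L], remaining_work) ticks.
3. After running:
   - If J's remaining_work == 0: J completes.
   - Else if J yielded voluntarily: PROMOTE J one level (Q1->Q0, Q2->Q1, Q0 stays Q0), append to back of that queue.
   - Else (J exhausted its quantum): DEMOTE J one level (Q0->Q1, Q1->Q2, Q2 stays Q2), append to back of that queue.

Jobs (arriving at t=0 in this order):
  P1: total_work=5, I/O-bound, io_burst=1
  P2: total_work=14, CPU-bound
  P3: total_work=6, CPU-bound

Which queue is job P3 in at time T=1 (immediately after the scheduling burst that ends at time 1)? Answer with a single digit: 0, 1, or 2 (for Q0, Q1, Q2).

t=0-1: P1@Q0 runs 1, rem=4, I/O yield, promote→Q0. Q0=[P2,P3,P1] Q1=[] Q2=[]
t=1-4: P2@Q0 runs 3, rem=11, quantum used, demote→Q1. Q0=[P3,P1] Q1=[P2] Q2=[]
t=4-7: P3@Q0 runs 3, rem=3, quantum used, demote→Q1. Q0=[P1] Q1=[P2,P3] Q2=[]
t=7-8: P1@Q0 runs 1, rem=3, I/O yield, promote→Q0. Q0=[P1] Q1=[P2,P3] Q2=[]
t=8-9: P1@Q0 runs 1, rem=2, I/O yield, promote→Q0. Q0=[P1] Q1=[P2,P3] Q2=[]
t=9-10: P1@Q0 runs 1, rem=1, I/O yield, promote→Q0. Q0=[P1] Q1=[P2,P3] Q2=[]
t=10-11: P1@Q0 runs 1, rem=0, completes. Q0=[] Q1=[P2,P3] Q2=[]
t=11-17: P2@Q1 runs 6, rem=5, quantum used, demote→Q2. Q0=[] Q1=[P3] Q2=[P2]
t=17-20: P3@Q1 runs 3, rem=0, completes. Q0=[] Q1=[] Q2=[P2]
t=20-25: P2@Q2 runs 5, rem=0, completes. Q0=[] Q1=[] Q2=[]

Answer: 0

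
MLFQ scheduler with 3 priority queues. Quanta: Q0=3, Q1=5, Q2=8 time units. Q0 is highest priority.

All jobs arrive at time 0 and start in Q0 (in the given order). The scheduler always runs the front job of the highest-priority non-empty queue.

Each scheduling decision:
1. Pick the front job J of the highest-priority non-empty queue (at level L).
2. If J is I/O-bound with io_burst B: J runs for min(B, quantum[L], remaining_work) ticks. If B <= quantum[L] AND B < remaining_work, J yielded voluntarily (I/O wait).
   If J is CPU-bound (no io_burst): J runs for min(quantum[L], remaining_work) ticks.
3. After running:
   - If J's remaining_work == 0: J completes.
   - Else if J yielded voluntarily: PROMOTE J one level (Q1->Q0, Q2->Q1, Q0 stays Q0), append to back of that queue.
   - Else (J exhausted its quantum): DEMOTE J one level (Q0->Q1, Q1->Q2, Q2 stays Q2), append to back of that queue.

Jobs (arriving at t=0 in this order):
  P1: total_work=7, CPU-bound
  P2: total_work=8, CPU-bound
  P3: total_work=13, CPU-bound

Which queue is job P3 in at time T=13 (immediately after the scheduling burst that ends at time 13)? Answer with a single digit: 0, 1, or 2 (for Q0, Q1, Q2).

t=0-3: P1@Q0 runs 3, rem=4, quantum used, demote→Q1. Q0=[P2,P3] Q1=[P1] Q2=[]
t=3-6: P2@Q0 runs 3, rem=5, quantum used, demote→Q1. Q0=[P3] Q1=[P1,P2] Q2=[]
t=6-9: P3@Q0 runs 3, rem=10, quantum used, demote→Q1. Q0=[] Q1=[P1,P2,P3] Q2=[]
t=9-13: P1@Q1 runs 4, rem=0, completes. Q0=[] Q1=[P2,P3] Q2=[]
t=13-18: P2@Q1 runs 5, rem=0, completes. Q0=[] Q1=[P3] Q2=[]
t=18-23: P3@Q1 runs 5, rem=5, quantum used, demote→Q2. Q0=[] Q1=[] Q2=[P3]
t=23-28: P3@Q2 runs 5, rem=0, completes. Q0=[] Q1=[] Q2=[]

Answer: 1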